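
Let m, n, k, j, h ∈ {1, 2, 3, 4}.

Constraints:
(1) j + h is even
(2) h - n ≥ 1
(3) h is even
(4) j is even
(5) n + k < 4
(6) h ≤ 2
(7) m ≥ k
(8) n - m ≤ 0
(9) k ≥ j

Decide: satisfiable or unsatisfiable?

Satisfiable

Take m = 2, n = 1, k = 2, j = 2, h = 2. Then constraint 2: h - n = 1; constraint 5: n + k = 3, and every other listed constraint is also met.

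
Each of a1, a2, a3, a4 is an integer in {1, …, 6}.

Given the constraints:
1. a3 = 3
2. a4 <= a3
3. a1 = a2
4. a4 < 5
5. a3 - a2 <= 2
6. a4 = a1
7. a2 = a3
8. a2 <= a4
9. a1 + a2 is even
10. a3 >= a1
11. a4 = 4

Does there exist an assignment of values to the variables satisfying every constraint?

Constraint 11 fixes a4 = 4 and constraint 1 fixes a3 = 3. Constraints 3, 6, and 7 give a4 = a1 = a2 = a3, so a4 = a3. But 4 ≠ 3 — contradiction.

Unsatisfiable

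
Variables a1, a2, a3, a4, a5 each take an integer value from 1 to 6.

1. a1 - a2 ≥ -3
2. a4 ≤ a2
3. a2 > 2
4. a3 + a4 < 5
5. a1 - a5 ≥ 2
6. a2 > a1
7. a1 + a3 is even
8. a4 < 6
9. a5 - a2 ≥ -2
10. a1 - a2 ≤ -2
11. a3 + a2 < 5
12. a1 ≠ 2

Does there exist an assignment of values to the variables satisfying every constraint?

Unsatisfiable

Constraints 5, 9, and 10 give a1 − a5 ≥ 2, a5 − a2 ≥ -2, a2 − a1 ≥ 2.
Adding all 3 inequalities: the left sides telescope to 0, and the right sides sum to 2 + (-2) + 2 = 2. So 0 ≥ 2, which is false.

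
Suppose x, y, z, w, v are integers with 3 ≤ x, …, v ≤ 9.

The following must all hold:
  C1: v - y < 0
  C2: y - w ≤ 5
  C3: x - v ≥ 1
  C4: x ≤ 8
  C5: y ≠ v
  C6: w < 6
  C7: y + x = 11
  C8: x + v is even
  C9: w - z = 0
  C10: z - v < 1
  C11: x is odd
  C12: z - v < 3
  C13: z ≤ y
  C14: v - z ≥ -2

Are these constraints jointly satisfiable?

Try x = 5, y = 6, z = 3, w = 3, v = 3.
Check constraint 1: v - y = -3; constraint 2: y - w = 3. The remaining constraints are straightforward to verify.

Satisfiable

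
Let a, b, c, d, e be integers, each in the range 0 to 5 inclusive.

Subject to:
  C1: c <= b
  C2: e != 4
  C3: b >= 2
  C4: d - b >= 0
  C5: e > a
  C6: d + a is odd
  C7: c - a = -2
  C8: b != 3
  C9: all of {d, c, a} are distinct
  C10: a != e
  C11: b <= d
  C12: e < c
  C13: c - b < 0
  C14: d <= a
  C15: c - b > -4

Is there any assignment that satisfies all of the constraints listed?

Constraints 4, 5, 12, 13, and 14 give e < c, c < b, b ≤ d, d ≤ a, a < e. Chaining: e < c < b ≤ d ≤ a < e, which forces e < e — impossible.

Unsatisfiable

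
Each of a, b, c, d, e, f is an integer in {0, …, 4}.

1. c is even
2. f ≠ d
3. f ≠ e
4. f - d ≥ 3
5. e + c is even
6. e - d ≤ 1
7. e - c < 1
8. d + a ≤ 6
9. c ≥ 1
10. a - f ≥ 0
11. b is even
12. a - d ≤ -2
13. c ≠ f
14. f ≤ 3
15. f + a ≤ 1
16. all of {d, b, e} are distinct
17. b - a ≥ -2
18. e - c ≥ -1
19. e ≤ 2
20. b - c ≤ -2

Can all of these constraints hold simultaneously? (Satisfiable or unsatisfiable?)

Constraints 4, 6, 10, 17, 18, and 20 give c − b ≥ 2, b − a ≥ -2, a − f ≥ 0, f − d ≥ 3, d − e ≥ -1, e − c ≥ -1.
Adding all 6 inequalities: the left sides telescope to 0, and the right sides sum to 2 + (-2) + 0 + 3 + (-1) + (-1) = 1. So 0 ≥ 1, which is false.

Unsatisfiable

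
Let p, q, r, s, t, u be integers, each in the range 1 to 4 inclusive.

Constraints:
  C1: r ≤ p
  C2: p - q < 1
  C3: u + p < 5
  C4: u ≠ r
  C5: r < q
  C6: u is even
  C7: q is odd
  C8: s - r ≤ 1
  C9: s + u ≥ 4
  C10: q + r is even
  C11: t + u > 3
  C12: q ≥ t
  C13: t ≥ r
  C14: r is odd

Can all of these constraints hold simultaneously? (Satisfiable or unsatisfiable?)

Satisfiable

Setting (p, q, r, s, t, u) = (2, 3, 1, 2, 2, 2) satisfies everything: constraint 2: p - q = -1; constraint 3: u + p = 4, and the others follow.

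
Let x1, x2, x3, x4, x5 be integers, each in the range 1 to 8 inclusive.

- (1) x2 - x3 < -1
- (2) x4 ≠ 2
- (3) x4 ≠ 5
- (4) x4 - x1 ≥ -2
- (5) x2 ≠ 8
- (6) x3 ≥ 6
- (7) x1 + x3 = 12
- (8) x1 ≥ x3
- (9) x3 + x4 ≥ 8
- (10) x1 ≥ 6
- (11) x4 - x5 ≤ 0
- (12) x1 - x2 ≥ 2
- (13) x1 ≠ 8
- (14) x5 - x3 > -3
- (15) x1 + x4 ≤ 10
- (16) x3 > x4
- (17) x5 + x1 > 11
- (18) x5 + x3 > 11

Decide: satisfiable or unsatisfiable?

The assignment x1 = 6, x2 = 2, x3 = 6, x4 = 4, x5 = 6 works:
  constraint 1 holds since x2 - x3 = -4.
  constraint 4 holds since x4 - x1 = -2.
The rest check out directly.

Satisfiable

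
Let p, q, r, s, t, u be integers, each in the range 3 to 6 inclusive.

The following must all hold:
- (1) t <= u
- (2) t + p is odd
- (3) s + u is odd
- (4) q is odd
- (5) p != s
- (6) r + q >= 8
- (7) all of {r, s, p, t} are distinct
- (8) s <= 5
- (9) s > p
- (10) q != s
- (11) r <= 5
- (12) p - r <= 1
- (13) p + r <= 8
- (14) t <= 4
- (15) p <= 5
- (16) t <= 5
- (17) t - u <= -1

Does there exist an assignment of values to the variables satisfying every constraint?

Constraints 8, 11, 15, and 16 confine each of r, s, p, t to the 3 values {3, …, 5} (the domain already gives each ≥ 3).
Constraint 7 requires all 4 of them to be distinct, but only 3 values are available — impossible by the pigeonhole principle.

Unsatisfiable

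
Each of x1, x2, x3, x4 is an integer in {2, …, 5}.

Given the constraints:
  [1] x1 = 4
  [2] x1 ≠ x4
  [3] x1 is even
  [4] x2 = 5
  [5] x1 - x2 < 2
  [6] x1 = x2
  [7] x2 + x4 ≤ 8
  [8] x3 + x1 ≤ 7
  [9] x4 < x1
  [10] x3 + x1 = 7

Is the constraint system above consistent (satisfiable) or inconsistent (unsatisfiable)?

Constraint 1 fixes x1 = 4 and constraint 4 fixes x2 = 5, but constraint 6 requires x1 = x2. Since 4 ≠ 5, contradiction.

Unsatisfiable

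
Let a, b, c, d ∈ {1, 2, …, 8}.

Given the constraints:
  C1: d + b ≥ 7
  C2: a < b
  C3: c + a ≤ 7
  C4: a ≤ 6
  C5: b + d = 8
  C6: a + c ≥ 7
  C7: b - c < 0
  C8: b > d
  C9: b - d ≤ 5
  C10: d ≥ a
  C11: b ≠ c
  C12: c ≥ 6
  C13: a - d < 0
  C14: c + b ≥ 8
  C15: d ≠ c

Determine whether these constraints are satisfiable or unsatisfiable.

Take a = 1, b = 5, c = 6, d = 3. Then constraint 1: d + b = 8; constraint 3: c + a = 7, and every other listed constraint is also met.

Satisfiable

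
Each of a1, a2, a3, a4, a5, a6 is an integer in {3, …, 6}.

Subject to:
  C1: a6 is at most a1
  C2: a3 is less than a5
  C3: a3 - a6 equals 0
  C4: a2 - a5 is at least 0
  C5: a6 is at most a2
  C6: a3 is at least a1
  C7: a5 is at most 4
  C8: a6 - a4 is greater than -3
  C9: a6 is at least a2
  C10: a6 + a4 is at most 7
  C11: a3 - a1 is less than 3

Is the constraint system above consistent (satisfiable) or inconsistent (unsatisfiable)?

Unsatisfiable

Constraints 1, 2, 4, 6, and 9 give a1 ≤ a3, a3 < a5, a5 ≤ a2, a2 ≤ a6, a6 ≤ a1. Chaining: a1 ≤ a3 < a5 ≤ a2 ≤ a6 ≤ a1, which forces a1 < a1 — impossible.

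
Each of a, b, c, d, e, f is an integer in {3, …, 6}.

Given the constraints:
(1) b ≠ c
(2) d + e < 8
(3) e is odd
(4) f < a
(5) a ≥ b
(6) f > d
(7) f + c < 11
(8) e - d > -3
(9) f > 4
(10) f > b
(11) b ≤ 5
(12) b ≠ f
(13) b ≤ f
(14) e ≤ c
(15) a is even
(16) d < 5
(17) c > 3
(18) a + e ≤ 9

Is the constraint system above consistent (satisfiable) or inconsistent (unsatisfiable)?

Satisfiable

Take a = 6, b = 3, c = 5, d = 3, e = 3, f = 5. Then constraint 2: d + e = 6; constraint 7: f + c = 10; constraint 8: e - d = 0, and every other listed constraint is also met.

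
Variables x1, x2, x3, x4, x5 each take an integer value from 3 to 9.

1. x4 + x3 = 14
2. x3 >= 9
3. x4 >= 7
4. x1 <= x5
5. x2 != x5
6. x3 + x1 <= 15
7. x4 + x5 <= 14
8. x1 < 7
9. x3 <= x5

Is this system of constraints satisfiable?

From constraint 3: x4 ≥ 7. From constraints 2 and 9: x5 ≥ x3 ≥ 9. Hence x4 + x5 ≥ 16. But constraint 7 requires x4 + x5 ≤ 14, and 14 < 16. Contradiction.

Unsatisfiable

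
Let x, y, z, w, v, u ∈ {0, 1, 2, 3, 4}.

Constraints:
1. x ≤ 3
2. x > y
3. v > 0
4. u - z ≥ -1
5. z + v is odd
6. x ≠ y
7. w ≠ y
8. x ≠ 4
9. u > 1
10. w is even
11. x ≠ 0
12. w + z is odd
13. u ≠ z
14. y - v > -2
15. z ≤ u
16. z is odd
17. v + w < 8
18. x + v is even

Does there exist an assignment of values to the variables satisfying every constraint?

Satisfiable

Try x = 2, y = 1, z = 3, w = 4, v = 2, u = 4.
Check constraint 4: u - z = 1; constraint 14: y - v = -1; constraint 17: v + w = 6. The remaining constraints are straightforward to verify.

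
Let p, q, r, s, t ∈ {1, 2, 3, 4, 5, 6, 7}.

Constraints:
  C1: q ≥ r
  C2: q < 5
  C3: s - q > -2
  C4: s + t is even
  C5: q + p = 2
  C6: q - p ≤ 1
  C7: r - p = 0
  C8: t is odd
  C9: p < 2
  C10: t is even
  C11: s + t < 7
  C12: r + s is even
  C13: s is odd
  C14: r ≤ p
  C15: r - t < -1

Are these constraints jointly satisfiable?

Constraint 13 makes s odd and constraint 10 makes t even, so s + t must be odd. Constraint 4 says s + t is even — contradiction.

Unsatisfiable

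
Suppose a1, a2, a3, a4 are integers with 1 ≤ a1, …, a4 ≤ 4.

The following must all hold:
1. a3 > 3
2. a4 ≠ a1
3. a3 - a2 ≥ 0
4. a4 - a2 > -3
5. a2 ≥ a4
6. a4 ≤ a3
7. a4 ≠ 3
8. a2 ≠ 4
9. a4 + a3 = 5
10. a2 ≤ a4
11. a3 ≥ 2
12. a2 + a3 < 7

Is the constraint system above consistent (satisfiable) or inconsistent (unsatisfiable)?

Setting (a1, a2, a3, a4) = (4, 1, 4, 1) satisfies everything: constraint 3: a3 - a2 = 3; constraint 4: a4 - a2 = 0; constraint 9: a4 + a3 = 5, and the others follow.

Satisfiable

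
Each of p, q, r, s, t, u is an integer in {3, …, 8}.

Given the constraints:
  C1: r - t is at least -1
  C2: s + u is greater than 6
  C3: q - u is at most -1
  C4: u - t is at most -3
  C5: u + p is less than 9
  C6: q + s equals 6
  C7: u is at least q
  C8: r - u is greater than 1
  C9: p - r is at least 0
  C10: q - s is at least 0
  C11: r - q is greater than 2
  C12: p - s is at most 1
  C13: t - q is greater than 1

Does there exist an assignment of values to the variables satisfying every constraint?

Constraints 1, 3, 4, 9, 10, and 12 give t − u ≥ 3, u − q ≥ 1, q − s ≥ 0, s − p ≥ -1, p − r ≥ 0, r − t ≥ -1.
Adding all 6 inequalities: the left sides telescope to 0, and the right sides sum to 3 + 1 + 0 + (-1) + 0 + (-1) = 2. So 0 ≥ 2, which is false.

Unsatisfiable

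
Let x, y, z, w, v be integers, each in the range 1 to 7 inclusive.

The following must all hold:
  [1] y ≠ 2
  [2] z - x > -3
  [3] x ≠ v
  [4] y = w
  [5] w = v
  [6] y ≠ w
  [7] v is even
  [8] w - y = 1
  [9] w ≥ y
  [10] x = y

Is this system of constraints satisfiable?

From constraints 4, 5, and 10, x = y = w = v, so x = v. But constraint 3 says x ≠ v. Contradiction.

Unsatisfiable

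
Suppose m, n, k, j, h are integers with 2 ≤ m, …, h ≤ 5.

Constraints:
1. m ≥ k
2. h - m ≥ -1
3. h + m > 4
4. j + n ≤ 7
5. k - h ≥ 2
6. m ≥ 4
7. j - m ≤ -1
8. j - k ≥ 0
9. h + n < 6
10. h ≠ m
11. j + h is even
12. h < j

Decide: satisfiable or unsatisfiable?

Unsatisfiable

Constraints 2, 5, 7, and 8 give m − j ≥ 1, j − k ≥ 0, k − h ≥ 2, h − m ≥ -1.
Adding all 4 inequalities: the left sides telescope to 0, and the right sides sum to 1 + 0 + 2 + (-1) = 2. So 0 ≥ 2, which is false.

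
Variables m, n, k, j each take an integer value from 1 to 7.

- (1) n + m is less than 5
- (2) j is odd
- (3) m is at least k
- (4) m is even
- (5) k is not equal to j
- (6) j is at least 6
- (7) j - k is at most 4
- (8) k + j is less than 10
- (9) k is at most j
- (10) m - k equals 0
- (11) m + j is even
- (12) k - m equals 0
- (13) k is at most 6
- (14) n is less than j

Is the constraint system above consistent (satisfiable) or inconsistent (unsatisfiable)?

Unsatisfiable

Constraint 4 makes m even and constraint 2 makes j odd, so m + j must be odd. Constraint 11 says m + j is even — contradiction.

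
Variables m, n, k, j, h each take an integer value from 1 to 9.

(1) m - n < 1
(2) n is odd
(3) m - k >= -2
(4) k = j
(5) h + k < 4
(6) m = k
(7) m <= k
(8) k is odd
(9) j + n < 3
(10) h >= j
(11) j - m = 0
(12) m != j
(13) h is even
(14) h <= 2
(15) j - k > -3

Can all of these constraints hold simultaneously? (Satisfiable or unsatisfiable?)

From constraints 4 and 6, m = k = j, so m = j. But constraint 12 says m ≠ j. Contradiction.

Unsatisfiable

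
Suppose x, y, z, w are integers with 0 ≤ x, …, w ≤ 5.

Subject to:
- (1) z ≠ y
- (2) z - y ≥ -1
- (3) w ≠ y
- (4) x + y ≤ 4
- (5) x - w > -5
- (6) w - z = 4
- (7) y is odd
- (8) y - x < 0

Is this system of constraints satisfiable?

Satisfiable

The assignment x = 2, y = 1, z = 0, w = 4 works:
  constraint 2 holds since z - y = -1.
  constraint 4 holds since x + y = 3.
The rest check out directly.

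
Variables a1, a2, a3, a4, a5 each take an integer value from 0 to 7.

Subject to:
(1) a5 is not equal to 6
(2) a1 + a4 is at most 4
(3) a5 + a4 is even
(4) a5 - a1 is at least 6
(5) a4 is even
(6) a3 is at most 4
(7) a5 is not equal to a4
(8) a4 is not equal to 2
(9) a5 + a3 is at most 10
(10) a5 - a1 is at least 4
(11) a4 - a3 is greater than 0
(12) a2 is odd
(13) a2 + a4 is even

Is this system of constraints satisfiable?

Constraint 12 makes a2 odd and constraint 5 makes a4 even, so a2 + a4 must be odd. Constraint 13 says a2 + a4 is even — contradiction.

Unsatisfiable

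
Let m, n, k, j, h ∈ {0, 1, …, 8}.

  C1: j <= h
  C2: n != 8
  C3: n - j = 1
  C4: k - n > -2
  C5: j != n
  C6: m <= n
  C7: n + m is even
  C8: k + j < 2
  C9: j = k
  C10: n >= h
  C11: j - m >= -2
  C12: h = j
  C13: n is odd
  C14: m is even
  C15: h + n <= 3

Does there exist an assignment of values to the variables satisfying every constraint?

Constraint 13 makes n odd and constraint 14 makes m even, so n + m must be odd. Constraint 7 says n + m is even — contradiction.

Unsatisfiable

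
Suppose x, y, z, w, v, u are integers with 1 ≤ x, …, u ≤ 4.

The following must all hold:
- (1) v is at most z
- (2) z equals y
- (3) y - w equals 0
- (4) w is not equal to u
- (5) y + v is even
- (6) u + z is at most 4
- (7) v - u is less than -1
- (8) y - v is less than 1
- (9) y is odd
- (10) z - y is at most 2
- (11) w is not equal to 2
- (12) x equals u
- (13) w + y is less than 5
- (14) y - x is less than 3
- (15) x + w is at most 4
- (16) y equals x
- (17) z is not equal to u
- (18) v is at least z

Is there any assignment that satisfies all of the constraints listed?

From constraints 2, 12, and 16, z = y = x = u, so z = u. But constraint 17 says z ≠ u. Contradiction.

Unsatisfiable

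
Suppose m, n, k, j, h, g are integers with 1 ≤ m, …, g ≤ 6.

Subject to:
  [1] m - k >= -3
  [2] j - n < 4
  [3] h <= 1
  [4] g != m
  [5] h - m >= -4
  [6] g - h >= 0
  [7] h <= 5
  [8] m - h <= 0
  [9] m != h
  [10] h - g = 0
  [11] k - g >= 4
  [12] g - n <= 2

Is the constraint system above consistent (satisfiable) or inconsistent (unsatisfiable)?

Unsatisfiable

Constraints 1, 6, 8, and 11 give m − k ≥ -3, k − g ≥ 4, g − h ≥ 0, h − m ≥ 0.
Adding all 4 inequalities: the left sides telescope to 0, and the right sides sum to (-3) + 4 + 0 + 0 = 1. So 0 ≥ 1, which is false.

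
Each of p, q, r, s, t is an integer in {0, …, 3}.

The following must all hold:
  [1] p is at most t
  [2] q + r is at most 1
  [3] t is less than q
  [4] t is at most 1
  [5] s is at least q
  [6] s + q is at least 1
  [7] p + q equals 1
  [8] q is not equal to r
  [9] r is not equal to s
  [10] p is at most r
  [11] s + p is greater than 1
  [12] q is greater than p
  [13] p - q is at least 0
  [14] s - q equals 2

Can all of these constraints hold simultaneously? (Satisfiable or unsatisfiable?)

Unsatisfiable

Constraints 1, 3, and 13 give q ≤ p, p ≤ t, t < q. Chaining: q ≤ p ≤ t < q, which forces q < q — impossible.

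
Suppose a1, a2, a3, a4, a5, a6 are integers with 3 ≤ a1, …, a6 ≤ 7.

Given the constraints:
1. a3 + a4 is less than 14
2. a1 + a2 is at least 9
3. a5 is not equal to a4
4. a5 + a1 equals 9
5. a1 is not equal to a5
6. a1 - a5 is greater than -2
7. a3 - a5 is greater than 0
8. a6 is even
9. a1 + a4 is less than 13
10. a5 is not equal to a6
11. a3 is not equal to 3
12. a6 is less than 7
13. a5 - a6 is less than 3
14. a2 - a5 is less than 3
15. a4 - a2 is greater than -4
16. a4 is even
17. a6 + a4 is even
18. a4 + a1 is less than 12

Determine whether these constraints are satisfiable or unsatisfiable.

One satisfying assignment is a1 = 4, a2 = 7, a3 = 6, a4 = 6, a5 = 5, a6 = 4.
For the less obvious constraints — constraint 1: a3 + a4 = 12; constraint 2: a1 + a2 = 11 — and the others hold by inspection.

Satisfiable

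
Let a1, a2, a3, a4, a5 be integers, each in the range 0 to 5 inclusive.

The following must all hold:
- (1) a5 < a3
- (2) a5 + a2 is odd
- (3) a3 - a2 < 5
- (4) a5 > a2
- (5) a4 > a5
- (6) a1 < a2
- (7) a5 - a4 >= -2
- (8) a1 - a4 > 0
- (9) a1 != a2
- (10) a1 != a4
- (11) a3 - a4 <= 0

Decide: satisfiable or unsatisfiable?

Unsatisfiable

Constraints 1, 4, 6, 8, and 11 give a5 < a3, a3 ≤ a4, a4 < a1, a1 < a2, a2 < a5. Chaining: a5 < a3 ≤ a4 < a1 < a2 < a5, which forces a5 < a5 — impossible.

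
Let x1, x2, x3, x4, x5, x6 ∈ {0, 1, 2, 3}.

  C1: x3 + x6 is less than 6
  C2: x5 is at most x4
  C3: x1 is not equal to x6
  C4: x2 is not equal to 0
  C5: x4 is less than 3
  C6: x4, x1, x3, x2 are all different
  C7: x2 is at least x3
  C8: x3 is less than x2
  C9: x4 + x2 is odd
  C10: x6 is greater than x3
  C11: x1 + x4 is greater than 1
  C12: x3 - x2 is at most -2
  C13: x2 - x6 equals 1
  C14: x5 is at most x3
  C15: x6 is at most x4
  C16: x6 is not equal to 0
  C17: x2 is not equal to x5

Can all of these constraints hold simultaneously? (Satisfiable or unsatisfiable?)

Take x1 = 0, x2 = 3, x3 = 1, x4 = 2, x5 = 0, x6 = 2. Then constraint 1: x3 + x6 = 3; constraint 11: x1 + x4 = 2; constraint 12: x3 - x2 = -2, and every other listed constraint is also met.

Satisfiable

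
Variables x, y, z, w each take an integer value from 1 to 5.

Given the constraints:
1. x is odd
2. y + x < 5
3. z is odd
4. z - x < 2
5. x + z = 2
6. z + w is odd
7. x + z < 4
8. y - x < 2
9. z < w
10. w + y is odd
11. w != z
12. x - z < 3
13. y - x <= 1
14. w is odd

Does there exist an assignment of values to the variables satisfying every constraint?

Unsatisfiable

Constraint 3 makes z odd and constraint 14 makes w odd, so z + w must be even. Constraint 6 says z + w is odd — contradiction.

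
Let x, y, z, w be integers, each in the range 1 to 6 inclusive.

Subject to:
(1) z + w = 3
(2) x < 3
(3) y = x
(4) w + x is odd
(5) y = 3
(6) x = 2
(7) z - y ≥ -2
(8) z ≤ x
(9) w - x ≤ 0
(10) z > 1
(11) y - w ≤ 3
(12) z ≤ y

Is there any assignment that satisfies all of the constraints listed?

Unsatisfiable

Constraint 5 fixes y = 3 and constraint 6 fixes x = 2, but constraint 3 requires y = x. Since 3 ≠ 2, contradiction.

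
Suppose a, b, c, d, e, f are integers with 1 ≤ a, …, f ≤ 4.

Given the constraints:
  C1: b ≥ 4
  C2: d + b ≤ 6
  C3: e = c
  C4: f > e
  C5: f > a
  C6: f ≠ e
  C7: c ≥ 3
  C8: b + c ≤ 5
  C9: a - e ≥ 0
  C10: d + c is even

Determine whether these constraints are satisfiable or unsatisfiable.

From constraint 1: b ≥ 4. From constraint 7: c ≥ 3. Hence b + c ≥ 7. But constraint 8 requires b + c ≤ 5, and 5 < 7. Contradiction.

Unsatisfiable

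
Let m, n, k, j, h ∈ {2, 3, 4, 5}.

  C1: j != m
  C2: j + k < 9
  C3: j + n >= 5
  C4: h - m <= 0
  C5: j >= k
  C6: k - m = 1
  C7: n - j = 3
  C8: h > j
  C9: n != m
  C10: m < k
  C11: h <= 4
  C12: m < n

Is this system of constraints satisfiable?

Unsatisfiable

Constraints 4, 5, 8, and 10 give m < k, k ≤ j, j < h, h ≤ m. Chaining: m < k ≤ j < h ≤ m, which forces m < m — impossible.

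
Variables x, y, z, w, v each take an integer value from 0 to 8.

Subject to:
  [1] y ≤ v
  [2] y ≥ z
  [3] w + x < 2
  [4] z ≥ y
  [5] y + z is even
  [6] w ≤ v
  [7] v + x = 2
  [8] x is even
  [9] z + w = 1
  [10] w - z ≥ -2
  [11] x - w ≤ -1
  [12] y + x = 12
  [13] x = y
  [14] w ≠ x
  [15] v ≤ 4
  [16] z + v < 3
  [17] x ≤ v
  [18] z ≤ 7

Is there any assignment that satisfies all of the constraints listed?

Unsatisfiable

From constraints 4 and 18: y ≤ z ≤ 7. From constraints 15 and 17: x ≤ v ≤ 4. Hence y + x ≤ 11. But constraint 12 requires y + x = 12, and 12 > 11. Contradiction.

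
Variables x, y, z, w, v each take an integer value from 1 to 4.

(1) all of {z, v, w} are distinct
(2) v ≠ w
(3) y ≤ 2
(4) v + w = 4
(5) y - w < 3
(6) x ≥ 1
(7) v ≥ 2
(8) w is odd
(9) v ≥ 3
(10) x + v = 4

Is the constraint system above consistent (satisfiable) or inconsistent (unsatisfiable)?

Satisfiable

One satisfying assignment is x = 1, y = 1, z = 4, w = 1, v = 3.
For the less obvious constraints — constraint 4: v + w = 4; constraint 5: y - w = 0 — and the others hold by inspection.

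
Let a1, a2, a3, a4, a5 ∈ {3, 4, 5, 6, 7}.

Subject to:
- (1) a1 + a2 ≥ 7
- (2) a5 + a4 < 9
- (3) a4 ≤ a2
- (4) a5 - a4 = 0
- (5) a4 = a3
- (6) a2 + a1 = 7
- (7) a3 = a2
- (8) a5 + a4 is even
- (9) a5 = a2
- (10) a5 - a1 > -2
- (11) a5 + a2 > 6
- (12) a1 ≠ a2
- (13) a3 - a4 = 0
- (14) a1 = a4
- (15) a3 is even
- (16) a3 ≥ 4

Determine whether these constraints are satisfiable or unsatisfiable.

Unsatisfiable

From constraints 5, 7, and 14, a1 = a4 = a3 = a2, so a1 = a2. But constraint 12 says a1 ≠ a2. Contradiction.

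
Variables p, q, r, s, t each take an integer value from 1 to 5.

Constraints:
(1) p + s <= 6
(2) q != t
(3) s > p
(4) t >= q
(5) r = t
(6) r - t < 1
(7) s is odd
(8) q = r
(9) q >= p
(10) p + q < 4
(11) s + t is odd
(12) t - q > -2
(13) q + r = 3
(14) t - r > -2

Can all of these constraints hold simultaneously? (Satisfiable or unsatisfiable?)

From constraints 5 and 8, q = r = t, so q = t. But constraint 2 says q ≠ t. Contradiction.

Unsatisfiable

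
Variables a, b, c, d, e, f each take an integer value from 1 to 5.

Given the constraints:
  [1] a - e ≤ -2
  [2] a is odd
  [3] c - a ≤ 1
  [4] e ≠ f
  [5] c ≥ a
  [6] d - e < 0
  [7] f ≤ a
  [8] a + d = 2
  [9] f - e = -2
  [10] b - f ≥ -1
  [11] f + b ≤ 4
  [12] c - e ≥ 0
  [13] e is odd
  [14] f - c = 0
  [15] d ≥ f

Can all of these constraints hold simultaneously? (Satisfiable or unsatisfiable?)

Unsatisfiable

Constraints 1, 3, and 12 give c − e ≥ 0, e − a ≥ 2, a − c ≥ -1.
Adding all 3 inequalities: the left sides telescope to 0, and the right sides sum to 0 + 2 + (-1) = 1. So 0 ≥ 1, which is false.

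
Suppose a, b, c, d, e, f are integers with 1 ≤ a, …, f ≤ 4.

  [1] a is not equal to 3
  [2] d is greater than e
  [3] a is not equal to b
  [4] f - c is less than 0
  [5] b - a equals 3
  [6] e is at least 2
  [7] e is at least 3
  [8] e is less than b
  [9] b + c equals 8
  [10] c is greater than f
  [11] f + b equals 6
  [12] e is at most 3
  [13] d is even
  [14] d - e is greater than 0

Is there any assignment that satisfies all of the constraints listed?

Satisfiable

Try a = 1, b = 4, c = 4, d = 4, e = 3, f = 2.
Check constraint 4: f - c = -2; constraint 5: b - a = 3; constraint 9: b + c = 8. The remaining constraints are straightforward to verify.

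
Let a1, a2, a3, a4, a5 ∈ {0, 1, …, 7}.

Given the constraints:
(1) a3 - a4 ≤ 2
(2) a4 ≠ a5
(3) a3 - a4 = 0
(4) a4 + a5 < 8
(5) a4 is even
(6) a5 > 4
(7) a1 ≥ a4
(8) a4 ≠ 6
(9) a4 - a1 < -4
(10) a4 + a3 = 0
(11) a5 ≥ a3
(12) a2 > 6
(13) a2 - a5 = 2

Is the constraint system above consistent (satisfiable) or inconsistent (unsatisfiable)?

Satisfiable

Setting (a1, a2, a3, a4, a5) = (6, 7, 0, 0, 5) satisfies everything: constraint 1: a3 - a4 = 0; constraint 3: a3 - a4 = 0; constraint 4: a4 + a5 = 5, and the others follow.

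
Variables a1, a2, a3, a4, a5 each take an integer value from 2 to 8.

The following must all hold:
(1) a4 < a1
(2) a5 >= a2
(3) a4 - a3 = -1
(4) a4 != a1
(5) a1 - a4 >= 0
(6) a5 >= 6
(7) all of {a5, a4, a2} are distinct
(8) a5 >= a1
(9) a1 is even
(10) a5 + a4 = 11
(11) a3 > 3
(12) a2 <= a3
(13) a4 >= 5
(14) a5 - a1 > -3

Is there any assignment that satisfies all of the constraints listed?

The assignment a1 = 6, a2 = 4, a3 = 6, a4 = 5, a5 = 6 works:
  constraint 3 holds since a4 - a3 = -1.
  constraint 5 holds since a1 - a4 = 1.
The rest check out directly.

Satisfiable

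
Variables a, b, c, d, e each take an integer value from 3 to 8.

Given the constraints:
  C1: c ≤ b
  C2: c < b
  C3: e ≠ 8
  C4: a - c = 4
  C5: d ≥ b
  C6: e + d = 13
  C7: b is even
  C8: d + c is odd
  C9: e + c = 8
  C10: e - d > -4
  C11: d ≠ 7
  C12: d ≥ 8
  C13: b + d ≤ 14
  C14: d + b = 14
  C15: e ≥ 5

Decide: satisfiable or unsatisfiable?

The assignment a = 7, b = 6, c = 3, d = 8, e = 5 works:
  constraint 4 holds since a - c = 4.
  constraint 6 holds since e + d = 13.
  constraint 9 holds since e + c = 8.
The rest check out directly.

Satisfiable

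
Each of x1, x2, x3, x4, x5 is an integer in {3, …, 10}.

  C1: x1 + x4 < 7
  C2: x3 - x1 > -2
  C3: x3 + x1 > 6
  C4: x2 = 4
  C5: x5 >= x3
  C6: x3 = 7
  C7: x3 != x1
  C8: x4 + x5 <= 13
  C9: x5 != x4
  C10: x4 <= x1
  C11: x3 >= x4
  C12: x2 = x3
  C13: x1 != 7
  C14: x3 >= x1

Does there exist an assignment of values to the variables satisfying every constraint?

Constraint 4 fixes x2 = 4 and constraint 6 fixes x3 = 7, but constraint 12 requires x2 = x3. Since 4 ≠ 7, contradiction.

Unsatisfiable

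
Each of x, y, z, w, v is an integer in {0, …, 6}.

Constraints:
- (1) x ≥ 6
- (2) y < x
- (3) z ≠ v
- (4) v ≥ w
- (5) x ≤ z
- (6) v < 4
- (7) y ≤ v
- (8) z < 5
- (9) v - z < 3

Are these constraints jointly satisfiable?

From constraints 1 and 5: z ≥ x and x ≥ 6, so z ≥ 6. From constraint 8: z ≤ 4. But 4 < 6, so no value of z works.

Unsatisfiable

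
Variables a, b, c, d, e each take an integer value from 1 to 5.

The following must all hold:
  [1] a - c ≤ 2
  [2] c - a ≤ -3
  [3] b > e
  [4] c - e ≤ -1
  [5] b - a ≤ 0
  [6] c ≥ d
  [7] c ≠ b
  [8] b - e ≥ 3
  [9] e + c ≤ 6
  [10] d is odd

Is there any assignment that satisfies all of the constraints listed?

Unsatisfiable

Constraints 1, 4, 5, and 8 give e − c ≥ 1, c − a ≥ -2, a − b ≥ 0, b − e ≥ 3.
Adding all 4 inequalities: the left sides telescope to 0, and the right sides sum to 1 + (-2) + 0 + 3 = 2. So 0 ≥ 2, which is false.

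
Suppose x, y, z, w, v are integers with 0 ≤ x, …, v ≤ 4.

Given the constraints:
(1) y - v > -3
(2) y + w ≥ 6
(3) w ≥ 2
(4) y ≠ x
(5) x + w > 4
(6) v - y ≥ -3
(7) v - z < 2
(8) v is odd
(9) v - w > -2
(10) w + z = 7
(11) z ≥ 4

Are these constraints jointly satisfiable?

Satisfiable

One satisfying assignment is x = 4, y = 3, z = 4, w = 3, v = 3.
For the less obvious constraints — constraint 1: y - v = 0; constraint 2: y + w = 6; constraint 5: x + w = 7 — and the others hold by inspection.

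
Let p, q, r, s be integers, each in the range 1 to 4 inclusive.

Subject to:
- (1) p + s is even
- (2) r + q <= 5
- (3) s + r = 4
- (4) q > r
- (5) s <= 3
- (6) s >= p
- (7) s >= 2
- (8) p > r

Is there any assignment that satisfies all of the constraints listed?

Satisfiable

The assignment p = 3, q = 2, r = 1, s = 3 works:
  constraint 2 holds since r + q = 3.
  constraint 3 holds since s + r = 4.
The rest check out directly.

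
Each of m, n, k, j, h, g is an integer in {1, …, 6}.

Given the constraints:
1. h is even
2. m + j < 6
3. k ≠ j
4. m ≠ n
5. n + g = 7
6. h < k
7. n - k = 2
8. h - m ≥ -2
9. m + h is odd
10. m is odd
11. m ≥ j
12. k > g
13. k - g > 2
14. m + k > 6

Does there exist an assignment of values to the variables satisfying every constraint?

Try m = 3, n = 6, k = 4, j = 2, h = 2, g = 1.
Check constraint 2: m + j = 5; constraint 5: n + g = 7. The remaining constraints are straightforward to verify.

Satisfiable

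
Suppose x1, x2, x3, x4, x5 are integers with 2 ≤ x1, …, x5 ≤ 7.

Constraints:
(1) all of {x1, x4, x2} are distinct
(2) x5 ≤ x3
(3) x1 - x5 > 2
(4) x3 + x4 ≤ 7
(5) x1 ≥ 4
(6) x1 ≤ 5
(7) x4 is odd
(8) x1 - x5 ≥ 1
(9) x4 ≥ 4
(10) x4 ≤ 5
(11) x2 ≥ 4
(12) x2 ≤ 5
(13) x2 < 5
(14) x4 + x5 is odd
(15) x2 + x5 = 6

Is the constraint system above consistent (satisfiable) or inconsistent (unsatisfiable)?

Unsatisfiable

Constraints 5, 6, 9, 10, 11, and 12 confine each of x1, x4, x2 to the 2 values {4, 5}.
Constraint 1 requires all 3 of them to be distinct, but only 2 values are available — impossible by the pigeonhole principle.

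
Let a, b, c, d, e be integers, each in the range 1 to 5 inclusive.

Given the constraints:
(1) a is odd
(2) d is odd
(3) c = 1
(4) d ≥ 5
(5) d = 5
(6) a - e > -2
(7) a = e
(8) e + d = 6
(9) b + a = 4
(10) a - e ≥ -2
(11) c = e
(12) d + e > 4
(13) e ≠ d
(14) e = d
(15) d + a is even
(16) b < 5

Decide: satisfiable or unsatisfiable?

Unsatisfiable

Constraint 3 fixes c = 1 and constraint 5 fixes d = 5. Constraints 11 and 14 give c = e = d, so c = d. But 1 ≠ 5 — contradiction.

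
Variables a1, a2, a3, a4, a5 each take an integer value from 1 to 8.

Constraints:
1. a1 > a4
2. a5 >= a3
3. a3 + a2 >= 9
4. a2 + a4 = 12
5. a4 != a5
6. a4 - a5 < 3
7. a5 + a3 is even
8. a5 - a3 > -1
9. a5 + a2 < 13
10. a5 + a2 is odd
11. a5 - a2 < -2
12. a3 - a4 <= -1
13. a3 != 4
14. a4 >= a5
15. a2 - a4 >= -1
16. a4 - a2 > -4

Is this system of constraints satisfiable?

Satisfiable

Take a1 = 8, a2 = 7, a3 = 2, a4 = 5, a5 = 4. Then constraint 3: a3 + a2 = 9; constraint 4: a2 + a4 = 12, and every other listed constraint is also met.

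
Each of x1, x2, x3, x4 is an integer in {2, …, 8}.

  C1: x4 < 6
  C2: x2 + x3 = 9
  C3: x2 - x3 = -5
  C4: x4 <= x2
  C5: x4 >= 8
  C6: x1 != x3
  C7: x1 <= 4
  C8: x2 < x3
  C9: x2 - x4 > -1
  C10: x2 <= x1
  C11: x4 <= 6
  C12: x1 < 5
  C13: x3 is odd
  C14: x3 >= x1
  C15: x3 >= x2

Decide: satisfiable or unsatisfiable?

From constraints 4 and 5: x2 ≥ x4 and x4 ≥ 8, so x2 ≥ 8. From constraints 7 and 10: x2 ≤ x1 and x1 ≤ 4, so x2 ≤ 4. But 4 < 8, so no value of x2 works.

Unsatisfiable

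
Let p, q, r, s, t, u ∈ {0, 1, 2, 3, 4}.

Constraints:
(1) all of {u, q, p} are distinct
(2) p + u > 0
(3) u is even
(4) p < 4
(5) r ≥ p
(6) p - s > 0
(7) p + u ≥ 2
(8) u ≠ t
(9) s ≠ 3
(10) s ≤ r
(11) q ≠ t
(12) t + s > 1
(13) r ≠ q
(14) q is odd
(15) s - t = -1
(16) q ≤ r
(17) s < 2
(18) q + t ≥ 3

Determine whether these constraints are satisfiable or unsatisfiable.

Take p = 2, q = 1, r = 2, s = 1, t = 2, u = 0. Then constraint 2: p + u = 2; constraint 6: p - s = 1, and every other listed constraint is also met.

Satisfiable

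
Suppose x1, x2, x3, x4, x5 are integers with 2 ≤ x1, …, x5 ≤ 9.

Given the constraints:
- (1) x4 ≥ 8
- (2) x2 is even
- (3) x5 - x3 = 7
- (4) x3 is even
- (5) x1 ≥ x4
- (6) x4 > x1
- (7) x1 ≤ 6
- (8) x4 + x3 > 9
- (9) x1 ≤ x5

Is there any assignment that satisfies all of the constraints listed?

Unsatisfiable

From constraints 1 and 5: x1 ≥ x4 and x4 ≥ 8, so x1 ≥ 8. From constraint 7: x1 ≤ 6. But 6 < 8, so no value of x1 works.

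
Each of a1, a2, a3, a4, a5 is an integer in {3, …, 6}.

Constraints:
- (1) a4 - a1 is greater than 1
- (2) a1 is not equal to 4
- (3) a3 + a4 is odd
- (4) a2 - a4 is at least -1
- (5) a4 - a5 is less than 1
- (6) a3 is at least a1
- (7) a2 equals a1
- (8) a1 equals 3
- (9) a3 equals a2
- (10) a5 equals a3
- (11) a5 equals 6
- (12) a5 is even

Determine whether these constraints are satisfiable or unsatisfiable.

Constraint 11 fixes a5 = 6 and constraint 8 fixes a1 = 3. Constraints 7, 9, and 10 give a5 = a3 = a2 = a1, so a5 = a1. But 6 ≠ 3 — contradiction.

Unsatisfiable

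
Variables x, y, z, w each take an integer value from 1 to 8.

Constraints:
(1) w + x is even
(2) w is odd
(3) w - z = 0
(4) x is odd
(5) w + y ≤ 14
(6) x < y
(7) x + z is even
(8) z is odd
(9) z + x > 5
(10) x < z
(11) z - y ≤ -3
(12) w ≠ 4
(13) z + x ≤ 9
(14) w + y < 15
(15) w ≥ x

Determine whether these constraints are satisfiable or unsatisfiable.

Setting (x, y, z, w) = (1, 8, 5, 5) satisfies everything: constraint 3: w - z = 0; constraint 5: w + y = 13; constraint 9: z + x = 6, and the others follow.

Satisfiable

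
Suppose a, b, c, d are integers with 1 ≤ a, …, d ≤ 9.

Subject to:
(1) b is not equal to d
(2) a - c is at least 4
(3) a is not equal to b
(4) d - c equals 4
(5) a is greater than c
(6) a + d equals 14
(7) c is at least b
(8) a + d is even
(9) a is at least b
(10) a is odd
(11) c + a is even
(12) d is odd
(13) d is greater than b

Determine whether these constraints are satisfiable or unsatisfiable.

Satisfiable

Try a = 7, b = 2, c = 3, d = 7.
Check constraint 2: a - c = 4; constraint 4: d - c = 4. The remaining constraints are straightforward to verify.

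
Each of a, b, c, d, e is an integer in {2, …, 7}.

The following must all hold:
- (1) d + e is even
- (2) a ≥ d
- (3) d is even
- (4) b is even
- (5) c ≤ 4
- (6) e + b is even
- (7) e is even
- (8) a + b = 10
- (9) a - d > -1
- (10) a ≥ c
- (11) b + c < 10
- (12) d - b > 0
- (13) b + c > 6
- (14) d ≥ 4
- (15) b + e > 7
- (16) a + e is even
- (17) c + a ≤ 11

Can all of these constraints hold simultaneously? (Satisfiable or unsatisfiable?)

Satisfiable

Take a = 6, b = 4, c = 3, d = 6, e = 4. Then constraint 8: a + b = 10; constraint 9: a - d = 0, and every other listed constraint is also met.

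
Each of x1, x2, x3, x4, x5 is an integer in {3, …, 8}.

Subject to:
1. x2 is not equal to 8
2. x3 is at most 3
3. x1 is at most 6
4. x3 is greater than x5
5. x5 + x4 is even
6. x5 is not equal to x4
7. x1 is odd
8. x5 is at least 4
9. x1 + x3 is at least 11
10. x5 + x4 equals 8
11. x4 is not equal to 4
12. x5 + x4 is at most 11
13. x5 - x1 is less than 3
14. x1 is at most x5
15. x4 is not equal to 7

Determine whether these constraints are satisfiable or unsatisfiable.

From constraint 3: x1 ≤ 6. From constraint 2: x3 ≤ 3. Hence x1 + x3 ≤ 9. But constraint 9 requires x1 + x3 ≥ 11, and 11 > 9. Contradiction.

Unsatisfiable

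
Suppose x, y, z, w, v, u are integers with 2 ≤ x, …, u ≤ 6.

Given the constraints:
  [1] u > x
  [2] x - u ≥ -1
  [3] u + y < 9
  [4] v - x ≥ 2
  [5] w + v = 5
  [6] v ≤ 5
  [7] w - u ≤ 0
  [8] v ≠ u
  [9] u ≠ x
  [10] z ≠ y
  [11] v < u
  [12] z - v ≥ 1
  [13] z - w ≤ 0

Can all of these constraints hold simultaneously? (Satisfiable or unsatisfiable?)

Constraints 2, 4, 7, 12, and 13 give u − w ≥ 0, w − z ≥ 0, z − v ≥ 1, v − x ≥ 2, x − u ≥ -1.
Adding all 5 inequalities: the left sides telescope to 0, and the right sides sum to 0 + 0 + 1 + 2 + (-1) = 2. So 0 ≥ 2, which is false.

Unsatisfiable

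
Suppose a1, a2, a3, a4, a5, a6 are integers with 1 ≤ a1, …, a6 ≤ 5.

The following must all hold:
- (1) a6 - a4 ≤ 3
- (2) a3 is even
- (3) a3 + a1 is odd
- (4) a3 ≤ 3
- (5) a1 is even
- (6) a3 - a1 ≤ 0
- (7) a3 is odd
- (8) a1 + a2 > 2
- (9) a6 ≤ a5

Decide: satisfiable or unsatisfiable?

Constraint 2 makes a3 even and constraint 5 makes a1 even, so a3 + a1 must be even. Constraint 3 says a3 + a1 is odd — contradiction.

Unsatisfiable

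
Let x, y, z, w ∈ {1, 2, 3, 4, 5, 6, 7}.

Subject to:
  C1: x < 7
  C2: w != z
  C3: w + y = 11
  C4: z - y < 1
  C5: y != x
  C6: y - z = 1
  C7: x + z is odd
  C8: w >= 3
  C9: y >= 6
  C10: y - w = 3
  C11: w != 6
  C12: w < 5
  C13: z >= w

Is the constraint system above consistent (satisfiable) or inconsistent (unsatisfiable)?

Satisfiable

The assignment x = 3, y = 7, z = 6, w = 4 works:
  constraint 3 holds since w + y = 11.
  constraint 4 holds since z - y = -1.
The rest check out directly.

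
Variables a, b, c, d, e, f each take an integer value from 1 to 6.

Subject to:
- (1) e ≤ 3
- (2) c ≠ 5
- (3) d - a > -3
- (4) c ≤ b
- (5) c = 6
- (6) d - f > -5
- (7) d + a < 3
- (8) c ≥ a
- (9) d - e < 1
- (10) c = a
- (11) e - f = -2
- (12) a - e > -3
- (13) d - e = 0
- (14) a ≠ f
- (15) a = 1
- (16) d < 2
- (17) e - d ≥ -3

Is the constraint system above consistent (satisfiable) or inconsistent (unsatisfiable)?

Unsatisfiable

Constraint 5 fixes c = 6 and constraint 15 fixes a = 1, but constraint 10 requires c = a. Since 6 ≠ 1, contradiction.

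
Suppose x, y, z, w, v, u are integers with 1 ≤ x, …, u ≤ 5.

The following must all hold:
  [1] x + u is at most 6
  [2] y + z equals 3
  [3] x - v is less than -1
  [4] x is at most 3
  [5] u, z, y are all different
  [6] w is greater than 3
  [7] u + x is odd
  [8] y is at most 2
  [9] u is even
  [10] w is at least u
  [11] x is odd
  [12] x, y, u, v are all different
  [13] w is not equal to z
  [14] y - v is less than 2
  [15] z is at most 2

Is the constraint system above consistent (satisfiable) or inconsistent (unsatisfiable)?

Satisfiable

Setting (x, y, z, w, v, u) = (1, 2, 1, 4, 3, 4) satisfies everything: constraint 1: x + u = 5; constraint 2: y + z = 3, and the others follow.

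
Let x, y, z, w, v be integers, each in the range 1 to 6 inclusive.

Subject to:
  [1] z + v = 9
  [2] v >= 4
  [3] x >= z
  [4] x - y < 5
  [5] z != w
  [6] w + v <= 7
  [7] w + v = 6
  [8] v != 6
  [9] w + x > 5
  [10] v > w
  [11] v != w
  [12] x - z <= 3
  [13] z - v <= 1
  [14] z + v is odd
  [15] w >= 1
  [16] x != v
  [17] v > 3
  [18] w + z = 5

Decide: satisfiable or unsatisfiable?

Satisfiable

Setting (x, y, z, w, v) = (6, 2, 4, 1, 5) satisfies everything: constraint 1: z + v = 9; constraint 4: x - y = 4, and the others follow.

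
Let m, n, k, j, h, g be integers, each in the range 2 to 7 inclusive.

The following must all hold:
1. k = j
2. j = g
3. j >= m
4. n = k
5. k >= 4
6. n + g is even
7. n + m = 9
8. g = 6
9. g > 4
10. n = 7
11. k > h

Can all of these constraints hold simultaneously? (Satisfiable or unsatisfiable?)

Unsatisfiable

Constraint 10 fixes n = 7 and constraint 8 fixes g = 6. Constraints 1, 2, and 4 give n = k = j = g, so n = g. But 7 ≠ 6 — contradiction.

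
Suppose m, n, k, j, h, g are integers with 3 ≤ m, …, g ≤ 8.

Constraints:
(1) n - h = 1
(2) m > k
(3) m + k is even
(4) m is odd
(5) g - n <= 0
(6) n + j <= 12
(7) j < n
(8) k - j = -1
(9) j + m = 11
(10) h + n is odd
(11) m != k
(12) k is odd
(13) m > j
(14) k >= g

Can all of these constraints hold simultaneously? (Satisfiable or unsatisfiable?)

Satisfiable

One satisfying assignment is m = 7, n = 6, k = 3, j = 4, h = 5, g = 3.
For the less obvious constraints — constraint 1: n - h = 1; constraint 5: g - n = -3; constraint 6: n + j = 10 — and the others hold by inspection.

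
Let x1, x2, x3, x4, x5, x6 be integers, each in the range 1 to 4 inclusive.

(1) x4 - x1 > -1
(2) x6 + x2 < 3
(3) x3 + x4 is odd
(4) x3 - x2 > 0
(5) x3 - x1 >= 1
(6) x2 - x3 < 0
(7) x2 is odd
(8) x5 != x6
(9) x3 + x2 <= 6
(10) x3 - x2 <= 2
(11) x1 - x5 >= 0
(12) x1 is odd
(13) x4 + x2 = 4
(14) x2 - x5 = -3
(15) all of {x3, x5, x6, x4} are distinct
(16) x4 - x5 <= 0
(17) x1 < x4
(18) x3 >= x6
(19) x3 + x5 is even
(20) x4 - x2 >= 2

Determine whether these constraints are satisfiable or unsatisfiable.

Unsatisfiable

Constraints 5, 10, 11, 16, and 20 give x5 − x4 ≥ 0, x4 − x2 ≥ 2, x2 − x3 ≥ -2, x3 − x1 ≥ 1, x1 − x5 ≥ 0.
Adding all 5 inequalities: the left sides telescope to 0, and the right sides sum to 0 + 2 + (-2) + 1 + 0 = 1. So 0 ≥ 1, which is false.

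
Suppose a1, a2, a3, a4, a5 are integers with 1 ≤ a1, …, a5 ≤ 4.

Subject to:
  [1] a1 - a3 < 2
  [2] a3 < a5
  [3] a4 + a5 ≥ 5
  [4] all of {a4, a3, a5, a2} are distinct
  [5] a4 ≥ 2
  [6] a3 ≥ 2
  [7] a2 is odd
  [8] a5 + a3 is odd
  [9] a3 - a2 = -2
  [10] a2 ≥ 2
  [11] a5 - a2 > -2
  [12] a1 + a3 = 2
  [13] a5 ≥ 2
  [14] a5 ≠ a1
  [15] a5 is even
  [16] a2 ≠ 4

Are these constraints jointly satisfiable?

Constraints 5, 6, 10, and 13 confine each of a4, a3, a5, a2 to the 3 values {2, …, 4} (the domain already gives each ≤ 4).
Constraint 4 requires all 4 of them to be distinct, but only 3 values are available — impossible by the pigeonhole principle.

Unsatisfiable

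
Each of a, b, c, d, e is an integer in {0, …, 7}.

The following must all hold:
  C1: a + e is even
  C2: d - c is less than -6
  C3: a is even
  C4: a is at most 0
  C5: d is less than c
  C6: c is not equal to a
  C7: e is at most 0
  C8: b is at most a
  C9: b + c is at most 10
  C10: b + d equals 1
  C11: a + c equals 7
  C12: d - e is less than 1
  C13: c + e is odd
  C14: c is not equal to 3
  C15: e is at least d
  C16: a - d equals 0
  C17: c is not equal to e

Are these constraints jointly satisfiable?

Unsatisfiable

From constraints 4 and 8: b ≤ a ≤ 0. From constraints 7 and 15: d ≤ e ≤ 0. Hence b + d ≤ 0. But constraint 10 requires b + d = 1, and 1 > 0. Contradiction.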